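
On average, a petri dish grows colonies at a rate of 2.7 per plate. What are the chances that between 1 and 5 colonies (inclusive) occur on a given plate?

With mean μ = 2.7 per plate,
P(1 ≤ N ≤ 5) = Σ_{j=1}^{5} e^(−2.7) · 2.7^j/j! ≈ 0.8761.

0.8761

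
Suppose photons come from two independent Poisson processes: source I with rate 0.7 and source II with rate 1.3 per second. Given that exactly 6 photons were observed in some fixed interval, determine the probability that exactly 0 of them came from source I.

Given the total, each event is independently from source I with probability p = λ_I/(λ_I+λ_II) = 0.7/2 = 0.3500.
So K ~ Binomial(6, 0.7/2): P(K = 0) = C(6,0) · (0.7/2)^0 · (1.3/2)^6 ≈ 0.0754.

0.0754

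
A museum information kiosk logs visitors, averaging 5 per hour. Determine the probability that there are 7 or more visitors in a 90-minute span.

0.6218

Over the interval, μ = 5 × 1.5 = 7.5 (a 90-minute span = 1.5 hours).
P(N ≥ 7) = 1 − P(N ≤ 6) = 1 − Σ_{j=0}^{6} e^(−μ) μ^j/j! ≈ 0.6218.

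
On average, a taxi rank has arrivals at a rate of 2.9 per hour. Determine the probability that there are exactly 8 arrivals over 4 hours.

Over the interval, μ = 2.9 × 4 = 11.6 (4 hours).
P(N = 8) = e^(−μ) μ^8/8! = e^(−11.6) · 11.6^8/40320 ≈ 0.0745.

0.0745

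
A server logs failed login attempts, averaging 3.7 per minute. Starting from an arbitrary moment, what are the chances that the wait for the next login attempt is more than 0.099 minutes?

The wait for the next event is exponential with rate λ = 3.7 per minute.
P(T > 0.099) = e^(−λt) = e^(−3.7 × 0.099) = e^(−0.3663) ≈ 0.6933.

0.6933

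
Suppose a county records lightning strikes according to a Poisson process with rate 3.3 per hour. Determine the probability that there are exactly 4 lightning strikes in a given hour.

With mean μ = 3.3 per hour,
P(N = 4) = e^(−μ) μ^4/4! = e^(−3.3) · 3.3^4/24 ≈ 0.1823.

0.1823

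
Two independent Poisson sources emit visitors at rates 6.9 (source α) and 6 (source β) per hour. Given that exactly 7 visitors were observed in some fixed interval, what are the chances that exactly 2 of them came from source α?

0.1308

Given the total, each event is independently from source α with probability p = λ_α/(λ_α+λ_β) = 6.9/12.9 ≈ 0.5349.
So K ~ Binomial(7, 6.9/12.9): P(K = 2) = C(7,2) · (6.9/12.9)^2 · (6/12.9)^5 ≈ 0.1308.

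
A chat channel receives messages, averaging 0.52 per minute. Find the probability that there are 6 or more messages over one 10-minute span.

0.4191

Over the interval, μ = 0.52 × 10 = 5.2 (a 10-minute span = 10 minutes).
P(N ≥ 6) = 1 − P(N ≤ 5) = 1 − Σ_{j=0}^{5} e^(−μ) μ^j/j! ≈ 0.4191.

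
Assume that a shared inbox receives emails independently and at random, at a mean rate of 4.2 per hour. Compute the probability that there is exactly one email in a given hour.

With mean μ = 4.2 per hour,
P(N = 1) = e^(−μ) μ^1/1! = e^(−4.2) · 4.2^1/1 ≈ 0.0630.

0.0630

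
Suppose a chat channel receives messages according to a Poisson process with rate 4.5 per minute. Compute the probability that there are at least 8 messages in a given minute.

With mean μ = 4.5 per minute,
P(N ≥ 8) = 1 − P(N ≤ 7) = 1 − Σ_{j=0}^{7} e^(−μ) μ^j/j! ≈ 0.0866.

0.0866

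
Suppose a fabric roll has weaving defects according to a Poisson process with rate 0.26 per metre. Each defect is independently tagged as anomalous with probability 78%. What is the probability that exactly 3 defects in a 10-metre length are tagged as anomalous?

0.1829

Thinning: the defects that are tagged as anomalous themselves form a Poisson process with rate 0.78 × 0.26 = 0.2028 per metre.
Over the interval, μ = 0.2028 × 10 = 2.028 (a 10-metre length = 10 metres).
P(N = 3) = e^(−2.028) · 2.028^3/3! ≈ 0.1829.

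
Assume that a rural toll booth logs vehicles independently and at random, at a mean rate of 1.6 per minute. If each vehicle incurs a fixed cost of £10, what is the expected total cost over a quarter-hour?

E[N] = 1.6 × 15 = 24 (a quarter-hour = 15 minutes); E[cost] = 24 × £10 = £240.

£240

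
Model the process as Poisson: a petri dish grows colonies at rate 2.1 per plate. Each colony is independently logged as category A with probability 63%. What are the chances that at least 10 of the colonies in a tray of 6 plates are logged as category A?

Thinning: the colonies that are logged as category A themselves form a Poisson process with rate 0.63 × 2.1 = 1.323 per plate.
Over the interval, μ = 1.323 × 6 = 7.938 (a tray of 6 plates = 6 plates).
P(N ≥ 10) = 1 − P(N ≤ 9) ≈ 0.2757.

0.2757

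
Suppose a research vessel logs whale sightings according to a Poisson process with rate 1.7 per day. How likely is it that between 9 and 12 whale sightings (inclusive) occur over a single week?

0.4257

Over the interval, μ = 1.7 × 7 = 11.9 (a week = 7 days).
P(9 ≤ N ≤ 12) = Σ_{j=9}^{12} e^(−11.9) · 11.9^j/j! ≈ 0.4257.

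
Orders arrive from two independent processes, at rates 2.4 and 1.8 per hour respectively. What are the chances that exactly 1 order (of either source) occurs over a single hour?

0.0630

Independent Poisson processes superpose: combined rate λ = 2.4 + 1.8 = 4.2 per hour.
So μ = 4.2.
P(N = 1) = e^(−4.2) · 4.2^1/1! ≈ 0.0630.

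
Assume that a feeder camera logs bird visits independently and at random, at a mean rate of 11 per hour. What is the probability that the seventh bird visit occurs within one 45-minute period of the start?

0.7162

Over the interval, μ = 11 × 0.75 = 8.25 (a 45-minute period = 0.75 hours).
The seventh arrival falls in the interval iff at least 7 events occur there: P(S_7 ≤ t) = P(N ≥ 7) = 1 − P(N ≤ 6) ≈ 0.7162.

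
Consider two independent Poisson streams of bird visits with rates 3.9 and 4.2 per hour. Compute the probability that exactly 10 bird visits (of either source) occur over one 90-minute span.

Independent Poisson processes superpose: combined rate λ = 3.9 + 4.2 = 8.1 per hour.
Over the interval, μ = 8.1 × 1.5 = 12.15 (a 90-minute span = 1.5 hours).
P(N = 10) = e^(−12.15) · 12.15^10/10! ≈ 0.1022.

0.1022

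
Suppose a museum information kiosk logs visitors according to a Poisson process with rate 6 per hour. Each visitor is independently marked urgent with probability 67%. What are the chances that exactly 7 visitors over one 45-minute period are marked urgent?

0.0220

Thinning: the visitors that are marked urgent themselves form a Poisson process with rate 0.67 × 6 = 4.02 per hour.
Over the interval, μ = 4.02 × 0.75 = 3.015 (a 45-minute period = 0.75 hours).
P(N = 7) = e^(−3.015) · 3.015^7/7! ≈ 0.0220.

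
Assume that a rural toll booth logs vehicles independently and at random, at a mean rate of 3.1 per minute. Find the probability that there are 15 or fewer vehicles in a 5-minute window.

0.5170

Over the interval, μ = 3.1 × 5 = 15.5 (a 5-minute window = 5 minutes).
P(N ≤ 15) = Σ_{j=0}^{15} e^(−μ) μ^j/j! ≈ 0.5170.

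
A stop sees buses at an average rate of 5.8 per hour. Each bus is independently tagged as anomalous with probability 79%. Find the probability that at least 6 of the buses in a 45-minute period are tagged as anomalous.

Thinning: the buses that are tagged as anomalous themselves form a Poisson process with rate 0.79 × 5.8 = 4.582 per hour.
Over the interval, μ = 4.582 × 0.75 = 3.4365 (a 45-minute period = 0.75 hours).
P(N ≥ 6) = 1 − P(N ≤ 5) ≈ 0.1341.

0.1341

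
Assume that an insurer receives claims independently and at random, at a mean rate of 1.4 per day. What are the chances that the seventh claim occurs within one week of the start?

0.8567

Over the interval, μ = 1.4 × 7 = 9.8 (a week = 7 days).
The seventh arrival falls in the interval iff at least 7 events occur there: P(S_7 ≤ t) = P(N ≥ 7) = 1 − P(N ≤ 6) ≈ 0.8567.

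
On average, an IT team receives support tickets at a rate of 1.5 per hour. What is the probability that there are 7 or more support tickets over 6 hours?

Over the interval, μ = 1.5 × 6 = 9 (6 hours).
P(N ≥ 7) = 1 − P(N ≤ 6) = 1 − Σ_{j=0}^{6} e^(−μ) μ^j/j! ≈ 0.7932.

0.7932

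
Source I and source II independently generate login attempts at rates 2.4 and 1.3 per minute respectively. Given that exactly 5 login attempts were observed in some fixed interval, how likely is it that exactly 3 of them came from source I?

Given the total, each event is independently from source I with probability p = λ_I/(λ_I+λ_II) = 2.4/3.7 ≈ 0.6486.
So K ~ Binomial(5, 2.4/3.7): P(K = 3) = C(5,3) · (2.4/3.7)^3 · (1.3/3.7)^2 ≈ 0.3369.

0.3369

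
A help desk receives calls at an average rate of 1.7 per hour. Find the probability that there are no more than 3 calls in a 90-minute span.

0.7468

Over the interval, μ = 1.7 × 1.5 = 2.55 (a 90-minute span = 1.5 hours).
P(N ≤ 3) = Σ_{j=0}^{3} e^(−μ) μ^j/j! ≈ 0.7468.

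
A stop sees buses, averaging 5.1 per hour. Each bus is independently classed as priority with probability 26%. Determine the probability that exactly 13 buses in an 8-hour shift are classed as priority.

Thinning: the buses that are classed as priority themselves form a Poisson process with rate 0.26 × 5.1 = 1.326 per hour.
Over the interval, μ = 1.326 × 8 = 10.608 (an 8-hour shift = 8 hours).
P(N = 13) = e^(−10.608) · 10.608^13/13! ≈ 0.0855.

0.0855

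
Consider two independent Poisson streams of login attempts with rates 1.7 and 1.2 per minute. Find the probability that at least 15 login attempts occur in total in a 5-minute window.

Independent Poisson processes superpose: combined rate λ = 1.7 + 1.2 = 2.9 per minute.
Over the interval, μ = 2.9 × 5 = 14.5 (a 5-minute window = 5 minutes).
P(N ≥ 15) = 1 − P(N ≤ 14) ≈ 0.4824.

0.4824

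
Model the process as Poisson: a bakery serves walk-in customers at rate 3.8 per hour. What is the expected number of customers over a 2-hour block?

7.6

E[N] = λt = 3.8 × 2 = 7.6 (a 2-hour block = 2 hours).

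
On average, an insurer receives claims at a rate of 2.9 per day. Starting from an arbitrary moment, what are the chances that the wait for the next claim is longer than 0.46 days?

The wait for the next event is exponential with rate λ = 2.9 per day.
P(T > 0.46) = e^(−λt) = e^(−2.9 × 0.46) = e^(−1.334) ≈ 0.2634.

0.2634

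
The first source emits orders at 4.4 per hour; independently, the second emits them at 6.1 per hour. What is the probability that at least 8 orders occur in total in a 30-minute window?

0.1608

Independent Poisson processes superpose: combined rate λ = 4.4 + 6.1 = 10.5 per hour.
Over the interval, μ = 10.5 × 0.5 = 5.25 (a 30-minute window = 0.5 hours).
P(N ≥ 8) = 1 − P(N ≤ 7) ≈ 0.1608.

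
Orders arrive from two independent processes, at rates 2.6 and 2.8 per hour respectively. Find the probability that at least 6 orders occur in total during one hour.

0.4539

Independent Poisson processes superpose: combined rate λ = 2.6 + 2.8 = 5.4 per hour.
So μ = 5.4.
P(N ≥ 6) = 1 − P(N ≤ 5) ≈ 0.4539.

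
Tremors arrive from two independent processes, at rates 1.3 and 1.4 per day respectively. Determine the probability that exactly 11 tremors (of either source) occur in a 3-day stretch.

Independent Poisson processes superpose: combined rate λ = 1.3 + 1.4 = 2.7 per day.
Over the interval, μ = 2.7 × 3 = 8.1 (a 3-day stretch = 3 days).
P(N = 11) = e^(−8.1) · 8.1^11/11! ≈ 0.0749.

0.0749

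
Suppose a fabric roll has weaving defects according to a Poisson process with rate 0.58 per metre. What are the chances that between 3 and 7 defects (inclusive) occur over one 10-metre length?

0.6995

Over the interval, μ = 0.58 × 10 = 5.8 (a 10-metre length = 10 metres).
P(3 ≤ N ≤ 7) = Σ_{j=3}^{7} e^(−5.8) · 5.8^j/j! ≈ 0.6995.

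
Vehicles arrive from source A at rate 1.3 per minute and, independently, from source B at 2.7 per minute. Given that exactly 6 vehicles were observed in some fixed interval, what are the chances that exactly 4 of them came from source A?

0.0762

Given the total, each event is independently from source A with probability p = λ_A/(λ_A+λ_B) = 1.3/4 = 0.3250.
So K ~ Binomial(6, 1.3/4): P(K = 4) = C(6,4) · (1.3/4)^4 · (2.7/4)^2 ≈ 0.0762.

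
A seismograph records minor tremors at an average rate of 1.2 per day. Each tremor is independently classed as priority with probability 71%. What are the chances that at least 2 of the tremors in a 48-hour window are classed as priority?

Thinning: the tremors that are classed as priority themselves form a Poisson process with rate 0.71 × 1.2 = 0.852 per day.
Over the interval, μ = 0.852 × 2 = 1.704 (a 48-hour window = 2 days).
P(N ≥ 2) = 1 − P(N ≤ 1) ≈ 0.5080.

0.5080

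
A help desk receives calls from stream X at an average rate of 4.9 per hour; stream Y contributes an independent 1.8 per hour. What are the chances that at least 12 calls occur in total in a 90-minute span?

Independent Poisson processes superpose: combined rate λ = 4.9 + 1.8 = 6.7 per hour.
Over the interval, μ = 6.7 × 1.5 = 10.05 (a 90-minute span = 1.5 hours).
P(N ≥ 12) = 1 − P(N ≤ 11) ≈ 0.3089.

0.3089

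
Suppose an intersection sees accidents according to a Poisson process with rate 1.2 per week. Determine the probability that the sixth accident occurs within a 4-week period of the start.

Over the interval, μ = 1.2 × 4 = 4.8 (a 4-week period = 4 weeks).
The sixth arrival falls in the interval iff at least 6 events occur there: P(S_6 ≤ t) = P(N ≥ 6) = 1 − P(N ≤ 5) ≈ 0.3490.

0.3490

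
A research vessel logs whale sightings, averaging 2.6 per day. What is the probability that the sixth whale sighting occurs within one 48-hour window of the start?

Over the interval, μ = 2.6 × 2 = 5.2 (a 48-hour window = 2 days).
The sixth arrival falls in the interval iff at least 6 events occur there: P(S_6 ≤ t) = P(N ≥ 6) = 1 − P(N ≤ 5) ≈ 0.4191.

0.4191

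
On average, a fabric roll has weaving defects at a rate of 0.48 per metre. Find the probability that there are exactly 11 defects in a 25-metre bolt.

Over the interval, μ = 0.48 × 25 = 12 (a 25-metre bolt = 25 metres).
P(N = 11) = e^(−μ) μ^11/11! = e^(−12) · 12^11/39916800 ≈ 0.1144.

0.1144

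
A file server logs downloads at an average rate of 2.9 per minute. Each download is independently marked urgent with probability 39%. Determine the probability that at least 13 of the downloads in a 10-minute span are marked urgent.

Thinning: the downloads that are marked urgent themselves form a Poisson process with rate 0.39 × 2.9 = 1.131 per minute.
Over the interval, μ = 1.131 × 10 = 11.31 (a 10-minute span = 10 minutes).
P(N ≥ 13) = 1 − P(N ≤ 12) ≈ 0.3457.

0.3457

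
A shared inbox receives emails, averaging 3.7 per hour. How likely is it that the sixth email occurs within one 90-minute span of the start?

Over the interval, μ = 3.7 × 1.5 = 5.55 (a 90-minute span = 1.5 hours).
The sixth arrival falls in the interval iff at least 6 events occur there: P(S_6 ≤ t) = P(N ≥ 6) = 1 − P(N ≤ 5) ≈ 0.4796.

0.4796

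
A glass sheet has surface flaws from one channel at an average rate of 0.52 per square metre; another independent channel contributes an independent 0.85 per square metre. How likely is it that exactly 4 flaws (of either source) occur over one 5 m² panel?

0.0972

Independent Poisson processes superpose: combined rate λ = 0.52 + 0.85 = 1.37 per square metre.
Over the interval, μ = 1.37 × 5 = 6.85 (a 5 m² panel = 5 square metres).
P(N = 4) = e^(−6.85) · 6.85^4/4! ≈ 0.0972.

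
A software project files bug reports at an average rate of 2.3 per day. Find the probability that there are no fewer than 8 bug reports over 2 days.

Over the interval, μ = 2.3 × 2 = 4.6 (2 days).
P(N ≥ 8) = 1 − P(N ≤ 7) = 1 − Σ_{j=0}^{7} e^(−μ) μ^j/j! ≈ 0.0951.

0.0951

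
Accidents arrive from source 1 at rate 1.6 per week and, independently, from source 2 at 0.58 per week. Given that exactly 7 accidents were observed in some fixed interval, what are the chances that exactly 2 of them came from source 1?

0.0151

Given the total, each event is independently from source 1 with probability p = λ_1/(λ_1+λ_2) = 1.6/2.18 ≈ 0.7339.
So K ~ Binomial(7, 1.6/2.18): P(K = 2) = C(7,2) · (1.6/2.18)^2 · (0.58/2.18)^5 ≈ 0.0151.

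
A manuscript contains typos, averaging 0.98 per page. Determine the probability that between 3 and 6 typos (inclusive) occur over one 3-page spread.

0.5327

Over the interval, μ = 0.98 × 3 = 2.94 (a 3-page spread = 3 pages).
P(3 ≤ N ≤ 6) = Σ_{j=3}^{6} e^(−2.94) · 2.94^j/j! ≈ 0.5327.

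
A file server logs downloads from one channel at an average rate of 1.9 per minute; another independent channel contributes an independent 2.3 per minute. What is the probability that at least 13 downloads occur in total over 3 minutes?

Independent Poisson processes superpose: combined rate λ = 1.9 + 2.3 = 4.2 per minute.
Over the interval, μ = 4.2 × 3 = 12.6 (3 minutes).
P(N ≥ 13) = 1 − P(N ≤ 12) ≈ 0.4923.

0.4923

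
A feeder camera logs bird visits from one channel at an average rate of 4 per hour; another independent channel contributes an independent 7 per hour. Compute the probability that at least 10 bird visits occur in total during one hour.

0.6595

Independent Poisson processes superpose: combined rate λ = 4 + 7 = 11 per hour.
So μ = 11.
P(N ≥ 10) = 1 − P(N ≤ 9) ≈ 0.6595.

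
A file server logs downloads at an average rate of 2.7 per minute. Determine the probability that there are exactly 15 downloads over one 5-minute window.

0.0945

Over the interval, μ = 2.7 × 5 = 13.5 (a 5-minute window = 5 minutes).
P(N = 15) = e^(−μ) μ^15/15! = e^(−13.5) · 13.5^15/1307674368000 ≈ 0.0945.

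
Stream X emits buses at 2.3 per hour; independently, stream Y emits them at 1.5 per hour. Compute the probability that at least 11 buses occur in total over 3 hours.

0.5869

Independent Poisson processes superpose: combined rate λ = 2.3 + 1.5 = 3.8 per hour.
Over the interval, μ = 3.8 × 3 = 11.4 (3 hours).
P(N ≥ 11) = 1 − P(N ≤ 10) ≈ 0.5869.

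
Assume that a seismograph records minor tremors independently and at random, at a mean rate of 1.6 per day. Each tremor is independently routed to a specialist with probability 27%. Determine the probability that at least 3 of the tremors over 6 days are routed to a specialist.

Thinning: the tremors that are routed to a specialist themselves form a Poisson process with rate 0.27 × 1.6 = 0.432 per day.
Over the interval, μ = 0.432 × 6 = 2.592 (6 days).
P(N ≥ 3) = 1 − P(N ≤ 2) ≈ 0.4796.

0.4796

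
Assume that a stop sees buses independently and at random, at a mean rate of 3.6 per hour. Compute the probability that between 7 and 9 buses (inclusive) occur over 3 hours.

0.2754

Over the interval, μ = 3.6 × 3 = 10.8 (3 hours).
P(7 ≤ N ≤ 9) = Σ_{j=7}^{9} e^(−10.8) · 10.8^j/j! ≈ 0.2754.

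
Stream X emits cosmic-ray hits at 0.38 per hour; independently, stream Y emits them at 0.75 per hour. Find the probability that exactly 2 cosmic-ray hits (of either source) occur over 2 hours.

Independent Poisson processes superpose: combined rate λ = 0.38 + 0.75 = 1.13 per hour.
Over the interval, μ = 1.13 × 2 = 2.26 (2 hours).
P(N = 2) = e^(−2.26) · 2.26^2/2! ≈ 0.2665.

0.2665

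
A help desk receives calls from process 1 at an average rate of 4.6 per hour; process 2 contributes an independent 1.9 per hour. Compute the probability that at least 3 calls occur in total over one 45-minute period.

0.8644

Independent Poisson processes superpose: combined rate λ = 4.6 + 1.9 = 6.5 per hour.
Over the interval, μ = 6.5 × 0.75 = 4.875 (a 45-minute period = 0.75 hours).
P(N ≥ 3) = 1 − P(N ≤ 2) ≈ 0.8644.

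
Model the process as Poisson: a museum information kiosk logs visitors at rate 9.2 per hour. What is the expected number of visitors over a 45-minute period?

6.9

E[N] = λt = 9.2 × 0.75 = 6.9 (a 45-minute period = 0.75 hours).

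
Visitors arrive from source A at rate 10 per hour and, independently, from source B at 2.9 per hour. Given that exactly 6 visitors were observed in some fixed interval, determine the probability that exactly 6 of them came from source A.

Given the total, each event is independently from source A with probability p = λ_A/(λ_A+λ_B) = 10/12.9 ≈ 0.7752.
So K ~ Binomial(6, 10/12.9): P(K = 6) = C(6,6) · (10/12.9)^6 · (2.9/12.9)^0 ≈ 0.2170.

0.2170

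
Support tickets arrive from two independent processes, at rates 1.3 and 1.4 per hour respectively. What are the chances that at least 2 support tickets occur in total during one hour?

0.7513

Independent Poisson processes superpose: combined rate λ = 1.3 + 1.4 = 2.7 per hour.
So μ = 2.7.
P(N ≥ 2) = 1 − P(N ≤ 1) ≈ 0.7513.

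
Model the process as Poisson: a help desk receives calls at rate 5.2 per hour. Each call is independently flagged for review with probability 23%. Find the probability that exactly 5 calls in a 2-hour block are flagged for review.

0.0597

Thinning: the calls that are flagged for review themselves form a Poisson process with rate 0.23 × 5.2 = 1.196 per hour.
Over the interval, μ = 1.196 × 2 = 2.392 (a 2-hour block = 2 hours).
P(N = 5) = e^(−2.392) · 2.392^5/5! ≈ 0.0597.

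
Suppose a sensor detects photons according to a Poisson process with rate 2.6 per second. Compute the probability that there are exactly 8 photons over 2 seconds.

0.0731

Over the interval, μ = 2.6 × 2 = 5.2 (2 seconds).
P(N = 8) = e^(−μ) μ^8/8! = e^(−5.2) · 5.2^8/40320 ≈ 0.0731.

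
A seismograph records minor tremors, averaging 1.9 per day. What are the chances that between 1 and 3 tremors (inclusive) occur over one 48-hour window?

0.4511

Over the interval, μ = 1.9 × 2 = 3.8 (a 48-hour window = 2 days).
P(1 ≤ N ≤ 3) = Σ_{j=1}^{3} e^(−3.8) · 3.8^j/j! ≈ 0.4511.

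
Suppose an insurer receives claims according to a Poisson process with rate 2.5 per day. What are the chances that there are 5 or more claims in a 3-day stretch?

0.8679

Over the interval, μ = 2.5 × 3 = 7.5 (a 3-day stretch = 3 days).
P(N ≥ 5) = 1 − P(N ≤ 4) = 1 − Σ_{j=0}^{4} e^(−μ) μ^j/j! ≈ 0.8679.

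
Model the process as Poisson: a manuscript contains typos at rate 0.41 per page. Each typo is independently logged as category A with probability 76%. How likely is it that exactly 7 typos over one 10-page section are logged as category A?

Thinning: the typos that are logged as category A themselves form a Poisson process with rate 0.76 × 0.41 = 0.3116 per page.
Over the interval, μ = 0.3116 × 10 = 3.116 (a 10-page section = 10 pages).
P(N = 7) = e^(−3.116) · 3.116^7/7! ≈ 0.0251.

0.0251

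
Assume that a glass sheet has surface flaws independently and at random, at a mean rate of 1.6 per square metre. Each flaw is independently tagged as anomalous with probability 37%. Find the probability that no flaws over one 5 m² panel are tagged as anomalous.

0.0518

Thinning: the flaws that are tagged as anomalous themselves form a Poisson process with rate 0.37 × 1.6 = 0.592 per square metre.
Over the interval, μ = 0.592 × 5 = 2.96 (a 5 m² panel = 5 square metres).
P(N = 0) = e^(−2.96) · 2.96^0/0! ≈ 0.0518.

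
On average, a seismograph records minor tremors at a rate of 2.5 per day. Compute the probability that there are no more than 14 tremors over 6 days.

0.4657

Over the interval, μ = 2.5 × 6 = 15 (6 days).
P(N ≤ 14) = Σ_{j=0}^{14} e^(−μ) μ^j/j! ≈ 0.4657.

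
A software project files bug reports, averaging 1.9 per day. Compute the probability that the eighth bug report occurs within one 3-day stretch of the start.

0.2159

Over the interval, μ = 1.9 × 3 = 5.7 (a 3-day stretch = 3 days).
The eighth arrival falls in the interval iff at least 8 events occur there: P(S_8 ≤ t) = P(N ≥ 8) = 1 − P(N ≤ 7) ≈ 0.2159.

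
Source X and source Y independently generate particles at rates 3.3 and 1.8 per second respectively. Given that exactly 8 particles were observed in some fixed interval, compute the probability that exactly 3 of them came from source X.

0.0831

Given the total, each event is independently from source X with probability p = λ_X/(λ_X+λ_Y) = 3.3/5.1 ≈ 0.6471.
So K ~ Binomial(8, 3.3/5.1): P(K = 3) = C(8,3) · (3.3/5.1)^3 · (1.8/5.1)^5 ≈ 0.0831.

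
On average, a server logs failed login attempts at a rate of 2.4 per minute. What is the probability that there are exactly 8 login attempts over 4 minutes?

0.1212

Over the interval, μ = 2.4 × 4 = 9.6 (4 minutes).
P(N = 8) = e^(−μ) μ^8/8! = e^(−9.6) · 9.6^8/40320 ≈ 0.1212.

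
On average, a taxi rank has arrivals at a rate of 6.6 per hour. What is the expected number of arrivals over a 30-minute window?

E[N] = λt = 6.6 × 0.5 = 3.3 (a 30-minute window = 0.5 hours).

3.3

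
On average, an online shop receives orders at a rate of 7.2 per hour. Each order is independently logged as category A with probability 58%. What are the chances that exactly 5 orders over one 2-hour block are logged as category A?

0.0799

Thinning: the orders that are logged as category A themselves form a Poisson process with rate 0.58 × 7.2 = 4.176 per hour.
Over the interval, μ = 4.176 × 2 = 8.352 (a 2-hour block = 2 hours).
P(N = 5) = e^(−8.352) · 8.352^5/5! ≈ 0.0799.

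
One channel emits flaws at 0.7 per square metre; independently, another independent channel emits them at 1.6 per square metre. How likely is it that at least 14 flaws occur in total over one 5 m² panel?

Independent Poisson processes superpose: combined rate λ = 0.7 + 1.6 = 2.3 per square metre.
Over the interval, μ = 2.3 × 5 = 11.5 (a 5 m² panel = 5 square metres).
P(N ≥ 14) = 1 − P(N ≤ 13) ≈ 0.2670.

0.2670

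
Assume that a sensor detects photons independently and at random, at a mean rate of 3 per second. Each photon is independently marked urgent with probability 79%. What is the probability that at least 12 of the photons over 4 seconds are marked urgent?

0.2459

Thinning: the photons that are marked urgent themselves form a Poisson process with rate 0.79 × 3 = 2.37 per second.
Over the interval, μ = 2.37 × 4 = 9.48 (4 seconds).
P(N ≥ 12) = 1 − P(N ≤ 11) ≈ 0.2459.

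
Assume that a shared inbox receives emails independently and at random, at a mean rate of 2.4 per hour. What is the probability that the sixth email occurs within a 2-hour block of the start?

Over the interval, μ = 2.4 × 2 = 4.8 (a 2-hour block = 2 hours).
The sixth arrival falls in the interval iff at least 6 events occur there: P(S_6 ≤ t) = P(N ≥ 6) = 1 − P(N ≤ 5) ≈ 0.3490.

0.3490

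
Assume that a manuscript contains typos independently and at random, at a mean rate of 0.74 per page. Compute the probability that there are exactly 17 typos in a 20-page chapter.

0.0824

Over the interval, μ = 0.74 × 20 = 14.8 (a 20-page chapter = 20 pages).
P(N = 17) = e^(−μ) μ^17/17! = e^(−14.8) · 14.8^17/355687428096000 ≈ 0.0824.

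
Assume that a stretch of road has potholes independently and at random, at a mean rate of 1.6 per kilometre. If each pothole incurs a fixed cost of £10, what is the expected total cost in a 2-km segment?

£32

E[N] = 1.6 × 2 = 3.2 (a 2-km segment = 2 kilometres); E[cost] = 3.2 × £10 = £32.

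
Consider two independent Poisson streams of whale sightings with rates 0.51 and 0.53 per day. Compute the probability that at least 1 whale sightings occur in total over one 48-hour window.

Independent Poisson processes superpose: combined rate λ = 0.51 + 0.53 = 1.04 per day.
Over the interval, μ = 1.04 × 2 = 2.08 (a 48-hour window = 2 days).
P(N ≥ 1) = 1 − P(N ≤ 0) ≈ 0.8751.

0.8751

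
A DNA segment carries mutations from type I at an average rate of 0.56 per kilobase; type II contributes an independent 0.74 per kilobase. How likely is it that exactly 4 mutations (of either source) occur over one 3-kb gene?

0.1951

Independent Poisson processes superpose: combined rate λ = 0.56 + 0.74 = 1.3 per kilobase.
Over the interval, μ = 1.3 × 3 = 3.9 (a 3-kb gene = 3 kilobases).
P(N = 4) = e^(−3.9) · 3.9^4/4! ≈ 0.1951.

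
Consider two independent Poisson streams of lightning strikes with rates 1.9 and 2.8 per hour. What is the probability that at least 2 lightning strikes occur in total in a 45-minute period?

Independent Poisson processes superpose: combined rate λ = 1.9 + 2.8 = 4.7 per hour.
Over the interval, μ = 4.7 × 0.75 = 3.525 (a 45-minute period = 0.75 hours).
P(N ≥ 2) = 1 − P(N ≤ 1) ≈ 0.8667.

0.8667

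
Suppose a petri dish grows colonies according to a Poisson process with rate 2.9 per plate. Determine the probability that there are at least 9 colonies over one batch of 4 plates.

0.8170

Over the interval, μ = 2.9 × 4 = 11.6 (a batch of 4 plates = 4 plates).
P(N ≥ 9) = 1 − P(N ≤ 8) = 1 − Σ_{j=0}^{8} e^(−μ) μ^j/j! ≈ 0.8170.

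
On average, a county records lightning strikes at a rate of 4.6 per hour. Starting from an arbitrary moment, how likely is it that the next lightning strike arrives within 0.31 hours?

Inter-arrival times are exponential with rate λ = 4.6 per hour.
P(T ≤ 0.31) = 1 − e^(−λt) = 1 − e^(−4.6 × 0.31) = 1 − e^(−1.426) ≈ 0.7597.

0.7597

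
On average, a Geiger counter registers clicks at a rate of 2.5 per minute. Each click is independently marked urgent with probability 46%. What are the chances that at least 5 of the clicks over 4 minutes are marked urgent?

0.4868

Thinning: the clicks that are marked urgent themselves form a Poisson process with rate 0.46 × 2.5 = 1.15 per minute.
Over the interval, μ = 1.15 × 4 = 4.6 (4 minutes).
P(N ≥ 5) = 1 − P(N ≤ 4) ≈ 0.4868.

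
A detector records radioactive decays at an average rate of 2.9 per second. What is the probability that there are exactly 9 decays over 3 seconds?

Over the interval, μ = 2.9 × 3 = 8.7 (3 seconds).
P(N = 9) = e^(−μ) μ^9/9! = e^(−8.7) · 8.7^9/362880 ≈ 0.1311.

0.1311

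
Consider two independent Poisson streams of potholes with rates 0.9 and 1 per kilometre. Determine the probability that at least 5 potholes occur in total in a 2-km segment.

Independent Poisson processes superpose: combined rate λ = 0.9 + 1 = 1.9 per kilometre.
Over the interval, μ = 1.9 × 2 = 3.8 (a 2-km segment = 2 kilometres).
P(N ≥ 5) = 1 − P(N ≤ 4) ≈ 0.3322.

0.3322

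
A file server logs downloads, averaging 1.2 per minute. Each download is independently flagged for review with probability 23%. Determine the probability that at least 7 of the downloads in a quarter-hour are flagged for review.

0.1258

Thinning: the downloads that are flagged for review themselves form a Poisson process with rate 0.23 × 1.2 = 0.276 per minute.
Over the interval, μ = 0.276 × 15 = 4.14 (a quarter-hour = 15 minutes).
P(N ≥ 7) = 1 − P(N ≤ 6) ≈ 0.1258.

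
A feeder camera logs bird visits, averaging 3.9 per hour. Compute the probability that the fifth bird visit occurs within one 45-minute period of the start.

0.1723

Over the interval, μ = 3.9 × 0.75 = 2.925 (a 45-minute period = 0.75 hours).
The fifth arrival falls in the interval iff at least 5 events occur there: P(S_5 ≤ t) = P(N ≥ 5) = 1 − P(N ≤ 4) ≈ 0.1723.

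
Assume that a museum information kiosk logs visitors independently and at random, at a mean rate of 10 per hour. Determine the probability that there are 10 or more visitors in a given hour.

With mean μ = 10 per hour,
P(N ≥ 10) = 1 − P(N ≤ 9) = 1 − Σ_{j=0}^{9} e^(−μ) μ^j/j! ≈ 0.5421.

0.5421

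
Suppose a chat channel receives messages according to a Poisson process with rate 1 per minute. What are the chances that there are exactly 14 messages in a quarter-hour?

Over the interval, μ = 1 × 15 = 15 (a quarter-hour = 15 minutes).
P(N = 14) = e^(−μ) μ^14/14! = e^(−15) · 15^14/87178291200 ≈ 0.1024.

0.1024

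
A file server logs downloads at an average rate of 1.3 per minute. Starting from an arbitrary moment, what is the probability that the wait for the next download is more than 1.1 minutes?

0.2393

The wait for the next event is exponential with rate λ = 1.3 per minute.
P(T > 1.1) = e^(−λt) = e^(−1.3 × 1.1) = e^(−1.43) ≈ 0.2393.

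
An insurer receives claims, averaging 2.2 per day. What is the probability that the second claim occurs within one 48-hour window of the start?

Over the interval, μ = 2.2 × 2 = 4.4 (a 48-hour window = 2 days).
The second arrival falls in the interval iff at least 2 events occur there: P(S_2 ≤ t) = P(N ≥ 2) = 1 − P(N ≤ 1) ≈ 0.9337.

0.9337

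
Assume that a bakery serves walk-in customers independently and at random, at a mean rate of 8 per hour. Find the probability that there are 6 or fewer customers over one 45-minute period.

Over the interval, μ = 8 × 0.75 = 6 (a 45-minute period = 0.75 hours).
P(N ≤ 6) = Σ_{j=0}^{6} e^(−μ) μ^j/j! ≈ 0.6063.

0.6063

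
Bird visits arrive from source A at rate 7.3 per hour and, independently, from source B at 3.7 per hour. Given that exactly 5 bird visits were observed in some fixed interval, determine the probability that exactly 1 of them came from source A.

Given the total, each event is independently from source A with probability p = λ_A/(λ_A+λ_B) = 7.3/11 ≈ 0.6636.
So K ~ Binomial(5, 7.3/11): P(K = 1) = C(5,1) · (7.3/11)^1 · (3.7/11)^4 ≈ 0.0425.

0.0425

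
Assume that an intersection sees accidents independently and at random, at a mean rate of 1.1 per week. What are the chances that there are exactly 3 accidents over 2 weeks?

0.1966

Over the interval, μ = 1.1 × 2 = 2.2 (2 weeks).
P(N = 3) = e^(−μ) μ^3/3! = e^(−2.2) · 2.2^3/6 ≈ 0.1966.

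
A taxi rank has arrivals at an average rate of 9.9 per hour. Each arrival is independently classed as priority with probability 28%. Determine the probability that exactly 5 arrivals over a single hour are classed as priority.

0.0853

Thinning: the arrivals that are classed as priority themselves form a Poisson process with rate 0.28 × 9.9 = 2.772 per hour.
So μ = 2.772.
P(N = 5) = e^(−2.772) · 2.772^5/5! ≈ 0.0853.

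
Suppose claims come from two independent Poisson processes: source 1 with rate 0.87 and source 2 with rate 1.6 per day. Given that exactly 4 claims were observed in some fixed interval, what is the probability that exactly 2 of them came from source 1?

0.3124

Given the total, each event is independently from source 1 with probability p = λ_1/(λ_1+λ_2) = 0.87/2.47 ≈ 0.3522.
So K ~ Binomial(4, 0.87/2.47): P(K = 2) = C(4,2) · (0.87/2.47)^2 · (1.6/2.47)^2 ≈ 0.3124.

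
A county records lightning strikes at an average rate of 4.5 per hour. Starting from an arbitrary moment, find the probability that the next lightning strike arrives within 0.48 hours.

Inter-arrival times are exponential with rate λ = 4.5 per hour.
P(T ≤ 0.48) = 1 − e^(−λt) = 1 − e^(−4.5 × 0.48) = 1 − e^(−2.16) ≈ 0.8847.

0.8847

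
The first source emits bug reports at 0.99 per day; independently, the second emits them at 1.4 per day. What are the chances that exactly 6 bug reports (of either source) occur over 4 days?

Independent Poisson processes superpose: combined rate λ = 0.99 + 1.4 = 2.39 per day.
Over the interval, μ = 2.39 × 4 = 9.56 (4 days).
P(N = 6) = e^(−9.56) · 9.56^6/6! ≈ 0.0747.

0.0747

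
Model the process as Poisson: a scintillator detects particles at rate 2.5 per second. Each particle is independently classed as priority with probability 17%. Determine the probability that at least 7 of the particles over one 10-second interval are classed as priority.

0.1383

Thinning: the particles that are classed as priority themselves form a Poisson process with rate 0.17 × 2.5 = 0.425 per second.
Over the interval, μ = 0.425 × 10 = 4.25 (a 10-second interval = 10 seconds).
P(N ≥ 7) = 1 − P(N ≤ 6) ≈ 0.1383.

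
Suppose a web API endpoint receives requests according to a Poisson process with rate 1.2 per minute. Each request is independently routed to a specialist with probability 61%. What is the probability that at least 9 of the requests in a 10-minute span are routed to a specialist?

0.3135

Thinning: the requests that are routed to a specialist themselves form a Poisson process with rate 0.61 × 1.2 = 0.732 per minute.
Over the interval, μ = 0.732 × 10 = 7.32 (a 10-minute span = 10 minutes).
P(N ≥ 9) = 1 − P(N ≤ 8) ≈ 0.3135.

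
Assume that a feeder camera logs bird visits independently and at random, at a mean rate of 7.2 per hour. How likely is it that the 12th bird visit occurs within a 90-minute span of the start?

0.3969

Over the interval, μ = 7.2 × 1.5 = 10.8 (a 90-minute span = 1.5 hours).
The 12th arrival falls in the interval iff at least 12 events occur there: P(S_12 ≤ t) = P(N ≥ 12) = 1 − P(N ≤ 11) ≈ 0.3969.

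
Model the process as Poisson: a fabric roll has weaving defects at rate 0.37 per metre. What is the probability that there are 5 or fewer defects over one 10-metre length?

0.8301

Over the interval, μ = 0.37 × 10 = 3.7 (a 10-metre length = 10 metres).
P(N ≤ 5) = Σ_{j=0}^{5} e^(−μ) μ^j/j! ≈ 0.8301.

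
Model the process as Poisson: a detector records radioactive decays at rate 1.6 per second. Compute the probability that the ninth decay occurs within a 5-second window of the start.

Over the interval, μ = 1.6 × 5 = 8 (a 5-second window = 5 seconds).
The ninth arrival falls in the interval iff at least 9 events occur there: P(S_9 ≤ t) = P(N ≥ 9) = 1 − P(N ≤ 8) ≈ 0.4075.

0.4075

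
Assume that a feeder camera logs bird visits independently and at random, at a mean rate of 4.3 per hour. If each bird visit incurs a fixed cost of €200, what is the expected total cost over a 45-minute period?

E[N] = 4.3 × 0.75 = 3.225 (a 45-minute period = 0.75 hours); E[cost] = 3.225 × €200 = €645.

€645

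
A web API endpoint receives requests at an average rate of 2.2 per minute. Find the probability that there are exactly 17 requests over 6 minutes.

0.0583

Over the interval, μ = 2.2 × 6 = 13.2 (6 minutes).
P(N = 17) = e^(−μ) μ^17/17! = e^(−13.2) · 13.2^17/355687428096000 ≈ 0.0583.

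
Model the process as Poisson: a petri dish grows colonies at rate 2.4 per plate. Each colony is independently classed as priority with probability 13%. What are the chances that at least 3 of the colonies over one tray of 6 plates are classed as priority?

Thinning: the colonies that are classed as priority themselves form a Poisson process with rate 0.13 × 2.4 = 0.312 per plate.
Over the interval, μ = 0.312 × 6 = 1.872 (a tray of 6 plates = 6 plates).
P(N ≥ 3) = 1 − P(N ≤ 2) ≈ 0.2887.

0.2887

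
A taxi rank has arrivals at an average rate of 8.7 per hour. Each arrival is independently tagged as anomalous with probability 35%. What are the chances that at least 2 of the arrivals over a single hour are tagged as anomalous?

0.8075

Thinning: the arrivals that are tagged as anomalous themselves form a Poisson process with rate 0.35 × 8.7 = 3.045 per hour.
So μ = 3.045.
P(N ≥ 2) = 1 − P(N ≤ 1) ≈ 0.8075.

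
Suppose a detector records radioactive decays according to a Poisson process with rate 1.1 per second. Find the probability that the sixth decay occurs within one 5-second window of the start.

Over the interval, μ = 1.1 × 5 = 5.5 (a 5-second window = 5 seconds).
The sixth arrival falls in the interval iff at least 6 events occur there: P(S_6 ≤ t) = P(N ≥ 6) = 1 − P(N ≤ 5) ≈ 0.4711.

0.4711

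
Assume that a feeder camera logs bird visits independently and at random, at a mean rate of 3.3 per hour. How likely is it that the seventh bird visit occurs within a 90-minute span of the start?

Over the interval, μ = 3.3 × 1.5 = 4.95 (a 90-minute span = 1.5 hours).
The seventh arrival falls in the interval iff at least 7 events occur there: P(S_7 ≤ t) = P(N ≥ 7) = 1 − P(N ≤ 6) ≈ 0.2305.

0.2305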